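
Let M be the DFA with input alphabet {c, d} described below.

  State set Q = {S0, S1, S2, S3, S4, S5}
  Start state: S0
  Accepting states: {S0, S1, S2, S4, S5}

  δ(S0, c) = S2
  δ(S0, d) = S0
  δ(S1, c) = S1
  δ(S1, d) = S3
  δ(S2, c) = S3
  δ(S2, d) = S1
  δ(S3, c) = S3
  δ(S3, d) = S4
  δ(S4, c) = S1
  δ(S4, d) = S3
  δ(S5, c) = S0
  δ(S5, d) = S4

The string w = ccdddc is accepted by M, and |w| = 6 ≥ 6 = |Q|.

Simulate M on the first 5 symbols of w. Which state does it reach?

Run of M on the first 5 characters of w = c c d d d:
  step 0: S0  (start)
  step 1: S2  (read c: S0→S2)
  step 2: S3  (read c: S2→S3)
  step 3: S4  (read d: S3→S4)
  step 4: S3  (read d: S4→S3)
  step 5: S4  (read d: S3→S4)

After reading 5 characters, M is in state S4.
(This kind of state-tracing is the core of the pumping-lemma construction: with 6 states, pigeonhole forces a repeat within the first 6 steps.)

S4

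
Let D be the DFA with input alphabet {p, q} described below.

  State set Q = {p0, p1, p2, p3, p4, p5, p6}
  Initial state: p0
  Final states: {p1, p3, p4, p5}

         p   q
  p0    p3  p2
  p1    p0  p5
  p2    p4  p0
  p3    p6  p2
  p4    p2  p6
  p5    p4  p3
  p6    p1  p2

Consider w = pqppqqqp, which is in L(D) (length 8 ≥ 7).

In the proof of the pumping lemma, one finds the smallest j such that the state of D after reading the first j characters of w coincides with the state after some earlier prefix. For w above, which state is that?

State sequence: p0 -p-> p3 -q-> p2 -p-> p4 -p-> p2 -q-> p0 -q-> p2 -q-> p0 -p-> p3
First repeat at step 4: p2 was already visited.

The earliest repeat is at step j = 4: D is in p2, which it already visited at step i = 2.
Since D has 7 states, any run of length ≥ 7 visits 7+1 states, so by pigeonhole some state repeats within the first 7 steps — that repeat gives the pumpable loop.

p2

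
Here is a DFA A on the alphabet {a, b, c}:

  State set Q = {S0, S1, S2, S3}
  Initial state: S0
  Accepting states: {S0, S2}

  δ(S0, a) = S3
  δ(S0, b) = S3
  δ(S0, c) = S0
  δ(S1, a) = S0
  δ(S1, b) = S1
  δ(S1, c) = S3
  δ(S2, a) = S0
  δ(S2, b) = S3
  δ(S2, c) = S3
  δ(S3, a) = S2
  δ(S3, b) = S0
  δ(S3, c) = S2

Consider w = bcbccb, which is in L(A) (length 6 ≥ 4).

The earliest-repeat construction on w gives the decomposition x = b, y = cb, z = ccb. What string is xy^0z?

bccb

xy⁰z = xz = b·ccb = bccb.
Reading y = cb takes A from S3 back to S3, so after x the machine is still in S3, and z then leads to the accepting state S0. Hence bccb ∈ L(A).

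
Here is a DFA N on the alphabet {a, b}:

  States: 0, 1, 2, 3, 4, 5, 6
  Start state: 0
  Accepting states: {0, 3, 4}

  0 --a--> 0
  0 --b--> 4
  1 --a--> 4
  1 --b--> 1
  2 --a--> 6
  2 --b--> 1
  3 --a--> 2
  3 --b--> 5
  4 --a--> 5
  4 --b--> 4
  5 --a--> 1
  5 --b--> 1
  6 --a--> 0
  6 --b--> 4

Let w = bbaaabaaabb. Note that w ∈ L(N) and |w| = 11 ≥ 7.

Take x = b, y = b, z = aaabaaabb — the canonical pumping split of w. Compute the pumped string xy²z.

xy^2z = b·b·b·aaabaaabb = bbbaaabaaabb.
Reading y = b takes N from 4 back to 4, so after x·y·y the machine is still in 4, and z then leads to the accepting state 4. Hence bbbaaabaaabb ∈ L(N).

bbbaaabaaabb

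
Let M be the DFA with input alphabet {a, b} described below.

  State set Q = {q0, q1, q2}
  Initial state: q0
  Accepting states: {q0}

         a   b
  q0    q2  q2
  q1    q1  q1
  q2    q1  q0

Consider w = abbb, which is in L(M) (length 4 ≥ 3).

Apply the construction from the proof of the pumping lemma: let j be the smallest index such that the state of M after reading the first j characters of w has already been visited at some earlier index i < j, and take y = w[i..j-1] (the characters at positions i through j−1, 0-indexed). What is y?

Run of M on w = a b b b:
  step 0: q0  (start)
  step 1: q2  (read a: q0→q2)
  step 2: q0  (read b: q2→q0)   ← first repeat (q0 seen earlier)
  step 3: q2  (read b: q0→q2)
  step 4: q0  (read b: q2→q0)

So i = 0, j = 2, giving x = w[0:0] = ε, y = w[0:2] = ab, z = w[2:4] = bb.
Check: |xy| = 2 ≤ 3 and |y| = 2 ≥ 1. Reading y takes M from q0 back to q0, so every xyⁱz is accepted.
The DFA has 3 states, so the proof of the pumping lemma guarantees a repeated state among the first 3+1 visited; the segment between the two visits is the pumpable y.

ab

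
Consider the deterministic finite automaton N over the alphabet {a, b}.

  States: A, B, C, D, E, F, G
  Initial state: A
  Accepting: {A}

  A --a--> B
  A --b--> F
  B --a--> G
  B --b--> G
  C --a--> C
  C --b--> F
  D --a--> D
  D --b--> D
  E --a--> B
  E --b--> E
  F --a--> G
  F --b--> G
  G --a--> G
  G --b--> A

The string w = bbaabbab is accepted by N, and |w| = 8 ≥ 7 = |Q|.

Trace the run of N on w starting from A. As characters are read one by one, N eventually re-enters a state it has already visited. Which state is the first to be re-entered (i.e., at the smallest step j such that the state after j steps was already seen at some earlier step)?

G

Run of N on w = b b a a b b a b:
  step 0: A  (start)
  step 1: F  (read b: A→F)
  step 2: G  (read b: F→G)
  step 3: G  (read a: G→G)   ← first repeat (G seen earlier)
  step 4: G  (read a: G→G)
  step 5: A  (read b: G→A)
  step 6: F  (read b: A→F)
  step 7: G  (read a: F→G)
  step 8: A  (read b: G→A)

The earliest repeat is at step j = 3: N is in G, which it already visited at step i = 2.
Pumping length from the standard proof: p = 7 (the number of states). The repeated state found above gives |xy| = j ≤ 7 and |y| = j − i ≥ 1.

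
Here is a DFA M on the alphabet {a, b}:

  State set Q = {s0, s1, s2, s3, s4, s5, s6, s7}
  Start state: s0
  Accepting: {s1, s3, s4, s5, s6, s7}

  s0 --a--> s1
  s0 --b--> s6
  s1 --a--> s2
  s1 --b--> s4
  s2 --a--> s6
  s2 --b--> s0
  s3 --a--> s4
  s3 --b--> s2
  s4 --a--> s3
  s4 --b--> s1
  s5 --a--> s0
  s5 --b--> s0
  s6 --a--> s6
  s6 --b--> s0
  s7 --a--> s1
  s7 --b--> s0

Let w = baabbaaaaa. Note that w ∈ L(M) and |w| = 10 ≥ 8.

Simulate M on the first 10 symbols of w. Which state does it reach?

Run of M on the first 10 characters of w = b a a b b a a a a a:
  step 0: s0  (start)
  step 1: s6  (read b: s0→s6)
  step 2: s6  (read a: s6→s6)
  step 3: s6  (read a: s6→s6)
  step 4: s0  (read b: s6→s0)
  step 5: s6  (read b: s0→s6)
  step 6: s6  (read a: s6→s6)
  step 7: s6  (read a: s6→s6)
  step 8: s6  (read a: s6→s6)
  step 9: s6  (read a: s6→s6)
  step 10: s6  (read a: s6→s6)

After reading 10 characters, M is in state s6.

s6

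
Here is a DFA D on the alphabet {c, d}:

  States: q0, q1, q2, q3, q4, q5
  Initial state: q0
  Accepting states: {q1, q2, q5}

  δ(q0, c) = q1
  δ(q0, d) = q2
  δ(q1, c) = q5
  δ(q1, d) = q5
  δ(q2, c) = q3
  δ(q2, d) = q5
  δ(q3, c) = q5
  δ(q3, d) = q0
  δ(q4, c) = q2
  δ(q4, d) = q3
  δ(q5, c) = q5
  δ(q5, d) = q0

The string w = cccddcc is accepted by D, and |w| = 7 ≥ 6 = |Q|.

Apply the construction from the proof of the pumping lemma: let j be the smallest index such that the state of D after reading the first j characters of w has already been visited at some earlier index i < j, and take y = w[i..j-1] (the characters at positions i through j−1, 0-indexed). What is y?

c

Run of D on w = c c c d d c c:
  step 0: q0  (start)
  step 1: q1  (read c: q0→q1)
  step 2: q5  (read c: q1→q5)
  step 3: q5  (read c: q5→q5)   ← first repeat (q5 seen earlier)
  step 4: q0  (read d: q5→q0)
  step 5: q2  (read d: q0→q2)
  step 6: q3  (read c: q2→q3)
  step 7: q5  (read c: q3→q5)

So i = 2, j = 3, giving x = w[0:2] = cc, y = w[2:3] = c, z = w[3:7] = ddcc.
Check: |xy| = 3 ≤ 6 and |y| = 1 ≥ 1. Reading y takes D from q5 back to q5, so every xyⁱz is accepted.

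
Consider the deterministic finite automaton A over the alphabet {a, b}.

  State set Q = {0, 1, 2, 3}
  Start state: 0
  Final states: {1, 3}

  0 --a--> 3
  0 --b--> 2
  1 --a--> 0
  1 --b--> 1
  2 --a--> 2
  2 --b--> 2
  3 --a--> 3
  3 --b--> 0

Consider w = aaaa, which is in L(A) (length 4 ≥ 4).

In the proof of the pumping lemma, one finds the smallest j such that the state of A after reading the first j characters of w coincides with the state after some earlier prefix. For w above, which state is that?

State sequence: 0 -a-> 3 -a-> 3 -a-> 3 -a-> 3
First repeat at step 2: 3 was already visited.

The earliest repeat is at step j = 2: A is in 3, which it already visited at step i = 1.

3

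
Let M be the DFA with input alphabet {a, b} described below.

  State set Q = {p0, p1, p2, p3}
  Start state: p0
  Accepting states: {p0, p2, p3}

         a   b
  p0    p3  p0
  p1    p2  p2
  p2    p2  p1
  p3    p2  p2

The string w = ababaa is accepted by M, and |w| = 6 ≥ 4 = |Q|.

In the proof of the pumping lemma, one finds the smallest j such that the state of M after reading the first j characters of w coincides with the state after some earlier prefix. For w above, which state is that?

p2

Run of M on w = a b a b a a:
  step 0: p0  (start)
  step 1: p3  (read a: p0→p3)
  step 2: p2  (read b: p3→p2)
  step 3: p2  (read a: p2→p2)   ← first repeat (p2 seen earlier)
  step 4: p1  (read b: p2→p1)
  step 5: p2  (read a: p1→p2)
  step 6: p2  (read a: p2→p2)

The earliest repeat is at step j = 3: M is in p2, which it already visited at step i = 2.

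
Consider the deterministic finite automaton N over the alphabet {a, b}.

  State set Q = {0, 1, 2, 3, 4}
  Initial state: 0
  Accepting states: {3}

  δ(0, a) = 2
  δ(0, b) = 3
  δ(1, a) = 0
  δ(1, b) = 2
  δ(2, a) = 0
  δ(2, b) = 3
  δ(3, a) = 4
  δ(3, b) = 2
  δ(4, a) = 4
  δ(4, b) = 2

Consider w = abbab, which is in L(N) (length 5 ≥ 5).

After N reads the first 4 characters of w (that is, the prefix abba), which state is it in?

Run of N on the first 4 characters of w = a b b a:
  step 0: 0  (start)
  step 1: 2  (read a: 0→2)
  step 2: 3  (read b: 2→3)
  step 3: 2  (read b: 3→2)
  step 4: 0  (read a: 2→0)

After reading 4 characters, N is in state 0.
(This kind of state-tracing is the core of the pumping-lemma construction: with 5 states, pigeonhole forces a repeat within the first 5 steps.)

0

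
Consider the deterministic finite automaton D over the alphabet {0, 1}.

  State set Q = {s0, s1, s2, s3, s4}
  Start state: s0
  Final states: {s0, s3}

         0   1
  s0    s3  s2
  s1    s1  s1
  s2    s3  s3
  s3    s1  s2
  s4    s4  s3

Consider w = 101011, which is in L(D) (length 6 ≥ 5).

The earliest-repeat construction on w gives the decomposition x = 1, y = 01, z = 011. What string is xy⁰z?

xy⁰z = xz = 1·011 = 1011.
Reading y = 01 takes D from s2 back to s2, so after x the machine is still in s2, and z then leads to the accepting state s3. Hence 1011 ∈ L(D).

1011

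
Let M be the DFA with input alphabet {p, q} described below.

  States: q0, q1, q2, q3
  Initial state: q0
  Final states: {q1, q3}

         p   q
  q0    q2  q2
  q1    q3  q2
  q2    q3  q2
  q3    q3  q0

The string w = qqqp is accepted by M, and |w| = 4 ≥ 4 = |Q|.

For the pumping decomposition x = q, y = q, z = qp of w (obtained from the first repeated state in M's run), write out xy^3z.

xy^3z = q·q·q·q·qp = qqqqqp.
Reading y = q takes M from q2 back to q2, so after x·y·y·y the machine is still in q2, and z then leads to the accepting state q3. Hence qqqqqp ∈ L(M).

qqqqqp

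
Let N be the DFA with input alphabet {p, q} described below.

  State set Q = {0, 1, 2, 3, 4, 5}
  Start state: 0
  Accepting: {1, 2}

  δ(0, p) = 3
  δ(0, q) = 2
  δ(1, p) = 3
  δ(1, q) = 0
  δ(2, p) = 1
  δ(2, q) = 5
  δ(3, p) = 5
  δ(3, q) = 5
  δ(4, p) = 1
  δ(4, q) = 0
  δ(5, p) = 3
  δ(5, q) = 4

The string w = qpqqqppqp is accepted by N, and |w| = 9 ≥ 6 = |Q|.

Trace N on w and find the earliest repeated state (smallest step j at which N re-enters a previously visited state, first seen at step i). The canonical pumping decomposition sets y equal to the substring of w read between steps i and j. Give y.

qpq

Run of N on w = q p q q q p p q p:
  step 0: 0  (start)
  step 1: 2  (read q: 0→2)
  step 2: 1  (read p: 2→1)
  step 3: 0  (read q: 1→0)   ← first repeat (0 seen earlier)
  step 4: 2  (read q: 0→2)
  step 5: 5  (read q: 2→5)
  step 6: 3  (read p: 5→3)
  step 7: 5  (read p: 3→5)
  step 8: 4  (read q: 5→4)
  step 9: 1  (read p: 4→1)

So i = 0, j = 3, giving x = w[0:0] = ε, y = w[0:3] = qpq, z = w[3:9] = qqppqp.
Check: |xy| = 3 ≤ 6 and |y| = 3 ≥ 1. Reading y takes N from 0 back to 0, so every xyⁱz is accepted.
Since N has 6 states, any run of length ≥ 6 visits 6+1 states, so by pigeonhole some state repeats within the first 6 steps — that repeat gives the pumpable loop.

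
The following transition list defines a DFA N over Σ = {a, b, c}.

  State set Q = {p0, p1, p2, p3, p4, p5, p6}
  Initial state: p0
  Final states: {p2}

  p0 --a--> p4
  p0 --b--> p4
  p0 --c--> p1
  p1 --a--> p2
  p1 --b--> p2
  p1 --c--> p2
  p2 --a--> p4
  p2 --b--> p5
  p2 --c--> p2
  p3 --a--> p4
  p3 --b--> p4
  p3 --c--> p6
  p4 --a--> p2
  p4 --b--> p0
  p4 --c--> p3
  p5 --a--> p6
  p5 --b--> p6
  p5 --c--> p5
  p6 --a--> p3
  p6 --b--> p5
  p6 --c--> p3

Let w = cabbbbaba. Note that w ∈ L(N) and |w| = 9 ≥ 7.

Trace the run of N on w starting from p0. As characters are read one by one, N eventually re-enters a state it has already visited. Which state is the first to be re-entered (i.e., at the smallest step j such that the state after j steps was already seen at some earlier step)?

State sequence: p0 -c-> p1 -a-> p2 -b-> p5 -b-> p6 -b-> p5 -b-> p6 -a-> p3 -b-> p4 -a-> p2
First repeat at step 5: p5 was already visited.

The earliest repeat is at step j = 5: N is in p5, which it already visited at step i = 3.
Since N has 7 states, any run of length ≥ 7 visits 7+1 states, so by pigeonhole some state repeats within the first 7 steps — that repeat gives the pumpable loop.

p5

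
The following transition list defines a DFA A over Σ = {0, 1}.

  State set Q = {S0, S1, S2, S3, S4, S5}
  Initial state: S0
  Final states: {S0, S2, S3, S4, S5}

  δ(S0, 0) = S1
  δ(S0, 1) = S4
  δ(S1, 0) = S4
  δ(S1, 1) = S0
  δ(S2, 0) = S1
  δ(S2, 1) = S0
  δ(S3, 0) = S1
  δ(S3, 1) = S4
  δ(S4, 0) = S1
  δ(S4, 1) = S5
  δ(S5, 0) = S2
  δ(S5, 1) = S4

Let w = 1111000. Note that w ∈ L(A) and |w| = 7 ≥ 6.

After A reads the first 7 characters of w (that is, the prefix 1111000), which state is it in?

State sequence: S0 -1-> S4 -1-> S5 -1-> S4 -1-> S5 -0-> S2 -0-> S1 -0-> S4

After reading 7 characters, A is in state S4.
(This kind of state-tracing is the core of the pumping-lemma construction: with 6 states, pigeonhole forces a repeat within the first 6 steps.)

S4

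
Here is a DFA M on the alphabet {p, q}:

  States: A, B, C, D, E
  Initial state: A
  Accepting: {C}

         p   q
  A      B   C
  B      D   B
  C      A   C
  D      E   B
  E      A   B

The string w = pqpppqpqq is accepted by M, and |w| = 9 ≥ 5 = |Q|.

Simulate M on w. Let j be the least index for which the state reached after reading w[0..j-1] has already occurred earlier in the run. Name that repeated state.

B

State sequence: A -p-> B -q-> B -p-> D -p-> E -p-> A -q-> C -p-> A -q-> C -q-> C
First repeat at step 2: B was already visited.

The earliest repeat is at step j = 2: M is in B, which it already visited at step i = 1.
Pumping length from the standard proof: p = 5 (the number of states). The repeated state found above gives |xy| = j ≤ 5 and |y| = j − i ≥ 1.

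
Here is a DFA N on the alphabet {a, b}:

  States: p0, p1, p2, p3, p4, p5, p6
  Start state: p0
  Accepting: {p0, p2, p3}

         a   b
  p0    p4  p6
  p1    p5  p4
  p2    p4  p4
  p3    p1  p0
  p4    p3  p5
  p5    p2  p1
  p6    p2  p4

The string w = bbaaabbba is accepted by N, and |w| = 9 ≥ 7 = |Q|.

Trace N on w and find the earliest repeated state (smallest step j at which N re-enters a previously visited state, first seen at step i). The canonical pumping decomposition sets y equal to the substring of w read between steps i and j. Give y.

ab

Run of N on w = b b a a a b b b a:
  step 0: p0  (start)
  step 1: p6  (read b: p0→p6)
  step 2: p4  (read b: p6→p4)
  step 3: p3  (read a: p4→p3)
  step 4: p1  (read a: p3→p1)
  step 5: p5  (read a: p1→p5)
  step 6: p1  (read b: p5→p1)   ← first repeat (p1 seen earlier)
  step 7: p4  (read b: p1→p4)
  step 8: p5  (read b: p4→p5)
  step 9: p2  (read a: p5→p2)

So i = 4, j = 6, giving x = w[0:4] = bbaa, y = w[4:6] = ab, z = w[6:9] = bba.
Check: |xy| = 6 ≤ 7 and |y| = 2 ≥ 1. Reading y takes N from p1 back to p1, so every xyⁱz is accepted.
The DFA has 7 states, so the proof of the pumping lemma guarantees a repeated state among the first 7+1 visited; the segment between the two visits is the pumpable y.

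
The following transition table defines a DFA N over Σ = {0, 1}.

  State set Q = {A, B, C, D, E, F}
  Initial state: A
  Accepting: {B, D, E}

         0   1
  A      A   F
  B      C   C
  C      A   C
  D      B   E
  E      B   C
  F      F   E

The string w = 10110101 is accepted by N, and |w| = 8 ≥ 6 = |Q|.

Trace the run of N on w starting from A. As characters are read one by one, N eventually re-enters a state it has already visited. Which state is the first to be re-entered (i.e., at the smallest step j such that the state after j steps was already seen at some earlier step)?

State sequence: A -1-> F -0-> F -1-> E -1-> C -0-> A -1-> F -0-> F -1-> E
First repeat at step 2: F was already visited.

The earliest repeat is at step j = 2: N is in F, which it already visited at step i = 1.

F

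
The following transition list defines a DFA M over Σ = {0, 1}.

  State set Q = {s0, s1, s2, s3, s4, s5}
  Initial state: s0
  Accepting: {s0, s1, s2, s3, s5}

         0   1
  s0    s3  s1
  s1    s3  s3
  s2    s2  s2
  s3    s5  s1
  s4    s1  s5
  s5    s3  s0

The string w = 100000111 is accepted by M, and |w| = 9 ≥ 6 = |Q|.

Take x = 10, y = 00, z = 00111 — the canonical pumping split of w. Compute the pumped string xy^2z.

xy^2z = 10·00·00·00111 = 10000000111.
Reading y = 00 takes M from s3 back to s3, so after x·y·y the machine is still in s3, and z then leads to the accepting state s1. Hence 10000000111 ∈ L(M).

10000000111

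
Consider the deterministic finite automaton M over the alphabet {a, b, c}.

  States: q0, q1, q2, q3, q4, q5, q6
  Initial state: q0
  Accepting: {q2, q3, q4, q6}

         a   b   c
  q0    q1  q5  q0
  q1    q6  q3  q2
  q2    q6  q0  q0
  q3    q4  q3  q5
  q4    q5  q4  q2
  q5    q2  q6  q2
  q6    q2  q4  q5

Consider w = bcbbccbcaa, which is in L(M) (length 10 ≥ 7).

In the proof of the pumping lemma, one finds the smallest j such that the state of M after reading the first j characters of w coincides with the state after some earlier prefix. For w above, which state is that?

q0

State sequence: q0 -b-> q5 -c-> q2 -b-> q0 -b-> q5 -c-> q2 -c-> q0 -b-> q5 -c-> q2 -a-> q6 -a-> q2
First repeat at step 3: q0 was already visited.

The earliest repeat is at step j = 3: M is in q0, which it already visited at step i = 0.
With |Q| = 7, pigeonhole forces a state repeat no later than step 7; the substring read between the first and second visits to that state can be pumped.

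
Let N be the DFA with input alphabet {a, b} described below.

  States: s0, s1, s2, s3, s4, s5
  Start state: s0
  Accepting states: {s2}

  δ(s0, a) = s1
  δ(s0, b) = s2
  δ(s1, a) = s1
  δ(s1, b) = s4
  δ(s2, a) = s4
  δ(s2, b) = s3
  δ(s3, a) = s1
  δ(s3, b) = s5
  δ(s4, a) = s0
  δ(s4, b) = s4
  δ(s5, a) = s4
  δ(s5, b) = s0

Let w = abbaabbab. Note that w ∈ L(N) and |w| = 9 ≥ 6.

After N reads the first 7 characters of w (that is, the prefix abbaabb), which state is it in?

s4

Run of N on the first 7 characters of w = a b b a a b b:
  step 0: s0  (start)
  step 1: s1  (read a: s0→s1)
  step 2: s4  (read b: s1→s4)
  step 3: s4  (read b: s4→s4)
  step 4: s0  (read a: s4→s0)
  step 5: s1  (read a: s0→s1)
  step 6: s4  (read b: s1→s4)
  step 7: s4  (read b: s4→s4)

After reading 7 characters, N is in state s4.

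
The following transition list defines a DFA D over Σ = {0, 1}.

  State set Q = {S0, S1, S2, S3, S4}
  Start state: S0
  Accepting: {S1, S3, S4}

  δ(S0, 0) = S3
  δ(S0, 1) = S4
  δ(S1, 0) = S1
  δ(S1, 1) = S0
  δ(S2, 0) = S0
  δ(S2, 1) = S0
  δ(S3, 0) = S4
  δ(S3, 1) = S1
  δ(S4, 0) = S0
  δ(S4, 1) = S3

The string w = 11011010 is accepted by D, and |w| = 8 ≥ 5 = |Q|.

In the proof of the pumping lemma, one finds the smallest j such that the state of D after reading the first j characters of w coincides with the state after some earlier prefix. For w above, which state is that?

State sequence: S0 -1-> S4 -1-> S3 -0-> S4 -1-> S3 -1-> S1 -0-> S1 -1-> S0 -0-> S3
First repeat at step 3: S4 was already visited.

The earliest repeat is at step j = 3: D is in S4, which it already visited at step i = 1.
The DFA has 5 states, so the proof of the pumping lemma guarantees a repeated state among the first 5+1 visited; the segment between the two visits is the pumpable y.

S4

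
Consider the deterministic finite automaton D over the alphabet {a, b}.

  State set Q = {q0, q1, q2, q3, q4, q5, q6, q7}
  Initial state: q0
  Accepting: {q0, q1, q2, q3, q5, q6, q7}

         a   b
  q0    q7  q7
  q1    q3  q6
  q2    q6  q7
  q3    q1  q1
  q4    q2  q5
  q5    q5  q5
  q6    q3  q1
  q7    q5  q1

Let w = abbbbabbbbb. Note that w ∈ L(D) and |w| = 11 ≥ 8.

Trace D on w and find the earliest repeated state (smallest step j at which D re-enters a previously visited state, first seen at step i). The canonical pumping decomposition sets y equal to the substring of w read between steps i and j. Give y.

State sequence: q0 -a-> q7 -b-> q1 -b-> q6 -b-> q1 -b-> q6 -a-> q3 -b-> q1 -b-> q6 -b-> q1 -b-> q6 -b-> q1
First repeat at step 4: q1 was already visited.

So i = 2, j = 4, giving x = w[0:2] = ab, y = w[2:4] = bb, z = w[4:11] = babbbbb.
Check: |xy| = 4 ≤ 8 and |y| = 2 ≥ 1. Reading y takes D from q1 back to q1, so every xyⁱz is accepted.

bb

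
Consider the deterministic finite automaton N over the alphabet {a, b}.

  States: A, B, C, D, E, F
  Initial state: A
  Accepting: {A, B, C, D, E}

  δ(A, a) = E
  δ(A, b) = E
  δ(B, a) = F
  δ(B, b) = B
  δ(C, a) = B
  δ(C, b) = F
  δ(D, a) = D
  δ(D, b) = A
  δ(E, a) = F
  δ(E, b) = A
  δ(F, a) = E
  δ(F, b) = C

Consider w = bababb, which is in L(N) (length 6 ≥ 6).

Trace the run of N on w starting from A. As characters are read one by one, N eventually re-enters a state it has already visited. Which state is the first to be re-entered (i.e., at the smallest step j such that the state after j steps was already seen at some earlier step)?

State sequence: A -b-> E -a-> F -b-> C -a-> B -b-> B -b-> B
First repeat at step 5: B was already visited.

The earliest repeat is at step j = 5: N is in B, which it already visited at step i = 4.
Since N has 6 states, any run of length ≥ 6 visits 6+1 states, so by pigeonhole some state repeats within the first 6 steps — that repeat gives the pumpable loop.

B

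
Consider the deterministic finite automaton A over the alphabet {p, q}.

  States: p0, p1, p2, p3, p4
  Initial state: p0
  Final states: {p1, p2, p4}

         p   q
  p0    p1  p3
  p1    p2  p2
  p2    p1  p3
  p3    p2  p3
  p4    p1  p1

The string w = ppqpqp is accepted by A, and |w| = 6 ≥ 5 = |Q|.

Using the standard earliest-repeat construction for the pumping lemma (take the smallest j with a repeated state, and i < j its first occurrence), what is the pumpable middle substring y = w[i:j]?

State sequence: p0 -p-> p1 -p-> p2 -q-> p3 -p-> p2 -q-> p3 -p-> p2
First repeat at step 4: p2 was already visited.

So i = 2, j = 4, giving x = w[0:2] = pp, y = w[2:4] = qp, z = w[4:6] = qp.
Check: |xy| = 4 ≤ 5 and |y| = 2 ≥ 1. Reading y takes A from p2 back to p2, so every xyⁱz is accepted.
Since A has 5 states, any run of length ≥ 5 visits 5+1 states, so by pigeonhole some state repeats within the first 5 steps — that repeat gives the pumpable loop.

qp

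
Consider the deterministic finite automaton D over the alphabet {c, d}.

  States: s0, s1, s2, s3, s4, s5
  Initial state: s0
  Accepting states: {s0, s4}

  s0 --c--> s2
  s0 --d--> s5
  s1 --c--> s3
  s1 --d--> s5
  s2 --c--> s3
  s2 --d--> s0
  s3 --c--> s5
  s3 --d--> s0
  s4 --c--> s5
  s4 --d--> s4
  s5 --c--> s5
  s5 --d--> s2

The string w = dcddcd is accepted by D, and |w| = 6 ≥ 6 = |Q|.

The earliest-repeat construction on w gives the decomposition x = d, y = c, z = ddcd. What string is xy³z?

dcccddcd

xy^3z = d·c·c·c·ddcd = dcccddcd.
Reading y = c takes D from s5 back to s5, so after x·y·y·y the machine is still in s5, and z then leads to the accepting state s0. Hence dcccddcd ∈ L(D).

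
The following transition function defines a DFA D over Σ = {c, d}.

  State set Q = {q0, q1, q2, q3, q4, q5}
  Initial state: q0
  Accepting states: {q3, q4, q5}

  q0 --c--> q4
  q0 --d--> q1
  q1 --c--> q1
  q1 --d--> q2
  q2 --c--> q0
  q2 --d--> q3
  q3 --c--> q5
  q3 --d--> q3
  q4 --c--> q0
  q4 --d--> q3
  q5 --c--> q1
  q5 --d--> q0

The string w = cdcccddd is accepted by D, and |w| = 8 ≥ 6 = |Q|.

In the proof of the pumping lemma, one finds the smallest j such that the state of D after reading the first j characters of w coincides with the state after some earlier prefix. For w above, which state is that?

q1

Run of D on w = c d c c c d d d:
  step 0: q0  (start)
  step 1: q4  (read c: q0→q4)
  step 2: q3  (read d: q4→q3)
  step 3: q5  (read c: q3→q5)
  step 4: q1  (read c: q5→q1)
  step 5: q1  (read c: q1→q1)   ← first repeat (q1 seen earlier)
  step 6: q2  (read d: q1→q2)
  step 7: q3  (read d: q2→q3)
  step 8: q3  (read d: q3→q3)

The earliest repeat is at step j = 5: D is in q1, which it already visited at step i = 4.
Since D has 6 states, any run of length ≥ 6 visits 6+1 states, so by pigeonhole some state repeats within the first 6 steps — that repeat gives the pumpable loop.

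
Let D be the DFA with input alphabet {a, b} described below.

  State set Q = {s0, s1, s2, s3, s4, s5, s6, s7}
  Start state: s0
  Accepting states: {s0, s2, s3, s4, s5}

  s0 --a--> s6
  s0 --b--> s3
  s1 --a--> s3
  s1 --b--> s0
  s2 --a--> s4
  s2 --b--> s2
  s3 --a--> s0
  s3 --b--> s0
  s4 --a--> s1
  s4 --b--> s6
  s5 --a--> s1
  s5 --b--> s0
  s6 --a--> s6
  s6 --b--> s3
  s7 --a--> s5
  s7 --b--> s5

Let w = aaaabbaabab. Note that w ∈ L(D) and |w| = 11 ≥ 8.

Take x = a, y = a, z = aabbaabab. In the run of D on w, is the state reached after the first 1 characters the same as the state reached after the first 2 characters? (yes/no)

yes

Run of D on the first 2 characters of w = a a:
  step 0: s0  (start)
  step 1: s6  (read a: s0→s6)
  step 2: s6  (read a: s6→s6)

After x (step 1): s6. After xy (step 2): s6.
They match, so y = a drives D around a cycle from s6 back to itself; pumping y any number of times keeps D in s6 before reading z, and xyⁱz ∈ L(D) for every i ≥ 0.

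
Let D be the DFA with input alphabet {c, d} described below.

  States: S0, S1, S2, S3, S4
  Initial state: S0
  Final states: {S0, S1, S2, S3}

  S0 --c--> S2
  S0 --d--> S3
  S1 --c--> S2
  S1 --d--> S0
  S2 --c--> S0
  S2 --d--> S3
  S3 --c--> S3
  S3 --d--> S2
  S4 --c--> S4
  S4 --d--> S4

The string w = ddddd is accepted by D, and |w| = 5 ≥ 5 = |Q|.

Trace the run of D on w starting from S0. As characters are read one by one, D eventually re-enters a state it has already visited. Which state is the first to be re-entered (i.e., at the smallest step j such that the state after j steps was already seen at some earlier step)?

S3

Run of D on w = d d d d d:
  step 0: S0  (start)
  step 1: S3  (read d: S0→S3)
  step 2: S2  (read d: S3→S2)
  step 3: S3  (read d: S2→S3)   ← first repeat (S3 seen earlier)
  step 4: S2  (read d: S3→S2)
  step 5: S3  (read d: S2→S3)

The earliest repeat is at step j = 3: D is in S3, which it already visited at step i = 1.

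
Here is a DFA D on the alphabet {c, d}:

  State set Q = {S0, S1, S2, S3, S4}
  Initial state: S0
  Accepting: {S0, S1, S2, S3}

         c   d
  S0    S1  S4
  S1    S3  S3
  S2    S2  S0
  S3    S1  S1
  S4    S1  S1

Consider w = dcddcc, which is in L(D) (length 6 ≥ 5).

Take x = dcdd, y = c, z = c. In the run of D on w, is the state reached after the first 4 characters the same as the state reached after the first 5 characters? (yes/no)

no

Run of D on the first 5 characters of w = d c d d c:
  step 0: S0  (start)
  step 1: S4  (read d: S0→S4)
  step 2: S1  (read c: S4→S1)
  step 3: S3  (read d: S1→S3)
  step 4: S1  (read d: S3→S1)
  step 5: S3  (read c: S1→S3)

After x (step 4): S1. After xy (step 5): S3.
They differ (S1 ≠ S3), so y is not a cycle from the state after x; this split is not the one the pumping-lemma construction produces, and pumping y need not keep the string in L(D).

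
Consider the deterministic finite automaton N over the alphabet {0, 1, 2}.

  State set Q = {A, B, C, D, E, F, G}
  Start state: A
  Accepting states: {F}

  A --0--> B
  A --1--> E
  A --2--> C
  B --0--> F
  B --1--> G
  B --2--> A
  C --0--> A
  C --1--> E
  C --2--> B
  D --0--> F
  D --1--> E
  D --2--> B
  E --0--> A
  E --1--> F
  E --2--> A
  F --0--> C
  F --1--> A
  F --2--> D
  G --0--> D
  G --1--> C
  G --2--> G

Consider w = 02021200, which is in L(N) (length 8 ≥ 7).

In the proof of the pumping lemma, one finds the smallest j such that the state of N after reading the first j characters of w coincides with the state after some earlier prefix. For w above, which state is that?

Run of N on w = 0 2 0 2 1 2 0 0:
  step 0: A  (start)
  step 1: B  (read 0: A→B)
  step 2: A  (read 2: B→A)   ← first repeat (A seen earlier)
  step 3: B  (read 0: A→B)
  step 4: A  (read 2: B→A)
  step 5: E  (read 1: A→E)
  step 6: A  (read 2: E→A)
  step 7: B  (read 0: A→B)
  step 8: F  (read 0: B→F)

The earliest repeat is at step j = 2: N is in A, which it already visited at step i = 0.

A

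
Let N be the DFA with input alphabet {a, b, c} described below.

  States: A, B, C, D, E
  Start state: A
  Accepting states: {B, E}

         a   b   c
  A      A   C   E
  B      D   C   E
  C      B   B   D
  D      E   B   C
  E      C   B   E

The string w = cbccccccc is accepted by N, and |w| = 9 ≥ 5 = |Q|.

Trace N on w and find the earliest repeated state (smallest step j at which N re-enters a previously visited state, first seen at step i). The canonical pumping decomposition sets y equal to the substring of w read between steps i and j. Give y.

Run of N on w = c b c c c c c c c:
  step 0: A  (start)
  step 1: E  (read c: A→E)
  step 2: B  (read b: E→B)
  step 3: E  (read c: B→E)   ← first repeat (E seen earlier)
  step 4: E  (read c: E→E)
  step 5: E  (read c: E→E)
  step 6: E  (read c: E→E)
  step 7: E  (read c: E→E)
  step 8: E  (read c: E→E)
  step 9: E  (read c: E→E)

So i = 1, j = 3, giving x = w[0:1] = c, y = w[1:3] = bc, z = w[3:9] = cccccc.
Check: |xy| = 3 ≤ 5 and |y| = 2 ≥ 1. Reading y takes N from E back to E, so every xyⁱz is accepted.
Since N has 5 states, any run of length ≥ 5 visits 5+1 states, so by pigeonhole some state repeats within the first 5 steps — that repeat gives the pumpable loop.

bc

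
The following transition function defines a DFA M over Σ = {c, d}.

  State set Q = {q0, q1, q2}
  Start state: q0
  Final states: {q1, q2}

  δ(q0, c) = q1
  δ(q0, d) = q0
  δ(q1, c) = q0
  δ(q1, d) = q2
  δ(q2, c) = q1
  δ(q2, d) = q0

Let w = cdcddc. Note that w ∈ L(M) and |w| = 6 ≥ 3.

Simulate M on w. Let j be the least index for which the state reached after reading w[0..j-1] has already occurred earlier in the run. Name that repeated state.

q1

State sequence: q0 -c-> q1 -d-> q2 -c-> q1 -d-> q2 -d-> q0 -c-> q1
First repeat at step 3: q1 was already visited.

The earliest repeat is at step j = 3: M is in q1, which it already visited at step i = 1.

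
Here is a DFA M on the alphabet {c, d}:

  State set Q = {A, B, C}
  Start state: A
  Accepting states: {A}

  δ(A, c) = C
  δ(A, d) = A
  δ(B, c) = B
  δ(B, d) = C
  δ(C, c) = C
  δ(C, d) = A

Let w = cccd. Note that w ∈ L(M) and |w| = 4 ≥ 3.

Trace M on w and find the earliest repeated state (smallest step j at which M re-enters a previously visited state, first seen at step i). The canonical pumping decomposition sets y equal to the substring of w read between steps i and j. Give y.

Run of M on w = c c c d:
  step 0: A  (start)
  step 1: C  (read c: A→C)
  step 2: C  (read c: C→C)   ← first repeat (C seen earlier)
  step 3: C  (read c: C→C)
  step 4: A  (read d: C→A)

So i = 1, j = 2, giving x = w[0:1] = c, y = w[1:2] = c, z = w[2:4] = cd.
Check: |xy| = 2 ≤ 3 and |y| = 1 ≥ 1. Reading y takes M from C back to C, so every xyⁱz is accepted.
The DFA has 3 states, so the proof of the pumping lemma guarantees a repeated state among the first 3+1 visited; the segment between the two visits is the pumpable y.

c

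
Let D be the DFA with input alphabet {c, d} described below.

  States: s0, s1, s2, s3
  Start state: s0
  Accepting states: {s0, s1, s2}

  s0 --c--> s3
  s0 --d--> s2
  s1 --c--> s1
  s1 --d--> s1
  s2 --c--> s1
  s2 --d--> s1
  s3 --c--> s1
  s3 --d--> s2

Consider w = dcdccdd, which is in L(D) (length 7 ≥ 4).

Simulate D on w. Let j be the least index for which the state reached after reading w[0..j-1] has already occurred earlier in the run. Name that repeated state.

Run of D on w = d c d c c d d:
  step 0: s0  (start)
  step 1: s2  (read d: s0→s2)
  step 2: s1  (read c: s2→s1)
  step 3: s1  (read d: s1→s1)   ← first repeat (s1 seen earlier)
  step 4: s1  (read c: s1→s1)
  step 5: s1  (read c: s1→s1)
  step 6: s1  (read d: s1→s1)
  step 7: s1  (read d: s1→s1)

The earliest repeat is at step j = 3: D is in s1, which it already visited at step i = 2.
Pumping length from the standard proof: p = 4 (the number of states). The repeated state found above gives |xy| = j ≤ 4 and |y| = j − i ≥ 1.

s1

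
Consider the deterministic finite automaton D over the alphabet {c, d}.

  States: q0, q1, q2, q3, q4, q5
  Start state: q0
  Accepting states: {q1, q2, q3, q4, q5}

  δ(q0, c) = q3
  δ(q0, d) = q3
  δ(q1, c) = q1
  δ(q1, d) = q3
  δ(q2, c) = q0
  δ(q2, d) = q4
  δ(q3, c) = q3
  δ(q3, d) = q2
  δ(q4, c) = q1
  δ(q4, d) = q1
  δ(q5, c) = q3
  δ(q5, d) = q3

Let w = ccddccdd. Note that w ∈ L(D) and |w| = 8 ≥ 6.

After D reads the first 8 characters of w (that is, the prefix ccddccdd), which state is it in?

Run of D on the first 8 characters of w = c c d d c c d d:
  step 0: q0  (start)
  step 1: q3  (read c: q0→q3)
  step 2: q3  (read c: q3→q3)
  step 3: q2  (read d: q3→q2)
  step 4: q4  (read d: q2→q4)
  step 5: q1  (read c: q4→q1)
  step 6: q1  (read c: q1→q1)
  step 7: q3  (read d: q1→q3)
  step 8: q2  (read d: q3→q2)

After reading 8 characters, D is in state q2.
(This kind of state-tracing is the core of the pumping-lemma construction: with 6 states, pigeonhole forces a repeat within the first 6 steps.)

q2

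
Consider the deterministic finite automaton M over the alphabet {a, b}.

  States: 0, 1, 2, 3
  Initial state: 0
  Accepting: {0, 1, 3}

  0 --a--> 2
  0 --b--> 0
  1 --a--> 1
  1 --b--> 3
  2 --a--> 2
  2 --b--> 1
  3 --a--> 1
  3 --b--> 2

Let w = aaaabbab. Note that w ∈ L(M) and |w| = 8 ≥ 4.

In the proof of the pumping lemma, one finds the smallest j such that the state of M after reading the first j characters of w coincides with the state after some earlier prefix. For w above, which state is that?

2

State sequence: 0 -a-> 2 -a-> 2 -a-> 2 -a-> 2 -b-> 1 -b-> 3 -a-> 1 -b-> 3
First repeat at step 2: 2 was already visited.

The earliest repeat is at step j = 2: M is in 2, which it already visited at step i = 1.
Since M has 4 states, any run of length ≥ 4 visits 4+1 states, so by pigeonhole some state repeats within the first 4 steps — that repeat gives the pumpable loop.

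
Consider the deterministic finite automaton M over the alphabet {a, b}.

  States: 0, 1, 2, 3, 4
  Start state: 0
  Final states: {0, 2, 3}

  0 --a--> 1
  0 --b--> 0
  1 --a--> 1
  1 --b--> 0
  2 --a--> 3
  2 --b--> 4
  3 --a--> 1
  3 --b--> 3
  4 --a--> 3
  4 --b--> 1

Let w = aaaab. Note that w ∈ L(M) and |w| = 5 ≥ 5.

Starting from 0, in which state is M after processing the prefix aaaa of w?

Run of M on the first 4 characters of w = a a a a:
  step 0: 0  (start)
  step 1: 1  (read a: 0→1)
  step 2: 1  (read a: 1→1)
  step 3: 1  (read a: 1→1)
  step 4: 1  (read a: 1→1)

After reading 4 characters, M is in state 1.

1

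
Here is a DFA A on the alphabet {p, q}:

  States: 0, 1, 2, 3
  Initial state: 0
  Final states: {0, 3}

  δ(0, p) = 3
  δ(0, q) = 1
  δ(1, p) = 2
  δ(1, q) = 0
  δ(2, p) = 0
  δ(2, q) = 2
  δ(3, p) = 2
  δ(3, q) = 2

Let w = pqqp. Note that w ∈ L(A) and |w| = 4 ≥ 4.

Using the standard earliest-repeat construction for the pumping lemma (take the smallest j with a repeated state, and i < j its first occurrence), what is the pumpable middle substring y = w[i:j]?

q

State sequence: 0 -p-> 3 -q-> 2 -q-> 2 -p-> 0
First repeat at step 3: 2 was already visited.

So i = 2, j = 3, giving x = w[0:2] = pq, y = w[2:3] = q, z = w[3:4] = p.
Check: |xy| = 3 ≤ 4 and |y| = 1 ≥ 1. Reading y takes A from 2 back to 2, so every xyⁱz is accepted.
Pumping length from the standard proof: p = 4 (the number of states). The repeated state found above gives |xy| = j ≤ 4 and |y| = j − i ≥ 1.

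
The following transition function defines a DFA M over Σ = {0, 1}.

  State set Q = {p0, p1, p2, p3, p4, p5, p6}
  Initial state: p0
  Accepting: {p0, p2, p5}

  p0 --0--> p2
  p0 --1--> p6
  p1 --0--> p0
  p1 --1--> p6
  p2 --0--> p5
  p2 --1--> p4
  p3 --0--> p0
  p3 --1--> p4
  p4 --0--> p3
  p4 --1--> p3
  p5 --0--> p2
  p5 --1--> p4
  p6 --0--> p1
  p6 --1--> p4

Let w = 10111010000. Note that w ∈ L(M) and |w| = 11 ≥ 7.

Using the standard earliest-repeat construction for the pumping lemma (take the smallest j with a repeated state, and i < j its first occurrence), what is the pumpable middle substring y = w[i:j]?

State sequence: p0 -1-> p6 -0-> p1 -1-> p6 -1-> p4 -1-> p3 -0-> p0 -1-> p6 -0-> p1 -0-> p0 -0-> p2 -0-> p5
First repeat at step 3: p6 was already visited.

So i = 1, j = 3, giving x = w[0:1] = 1, y = w[1:3] = 01, z = w[3:11] = 11010000.
Check: |xy| = 3 ≤ 7 and |y| = 2 ≥ 1. Reading y takes M from p6 back to p6, so every xyⁱz is accepted.

01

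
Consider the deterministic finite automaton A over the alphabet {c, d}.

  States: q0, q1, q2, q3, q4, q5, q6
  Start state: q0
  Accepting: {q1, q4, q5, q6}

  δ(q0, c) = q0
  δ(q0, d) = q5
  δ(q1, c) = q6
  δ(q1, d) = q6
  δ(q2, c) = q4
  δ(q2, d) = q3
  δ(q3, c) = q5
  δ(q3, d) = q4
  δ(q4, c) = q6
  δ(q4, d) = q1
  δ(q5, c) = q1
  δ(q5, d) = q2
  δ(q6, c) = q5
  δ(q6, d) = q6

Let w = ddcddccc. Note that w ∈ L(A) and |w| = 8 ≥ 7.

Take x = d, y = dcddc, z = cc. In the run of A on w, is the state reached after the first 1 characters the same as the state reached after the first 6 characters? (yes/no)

yes

State sequence: q0 -d-> q5 -d-> q2 -c-> q4 -d-> q1 -d-> q6 -c-> q5

After x (step 1): q5. After xy (step 6): q5.
They match, so y = dcddc drives A around a cycle from q5 back to itself; pumping y any number of times keeps A in q5 before reading z, and xyⁱz ∈ L(A) for every i ≥ 0.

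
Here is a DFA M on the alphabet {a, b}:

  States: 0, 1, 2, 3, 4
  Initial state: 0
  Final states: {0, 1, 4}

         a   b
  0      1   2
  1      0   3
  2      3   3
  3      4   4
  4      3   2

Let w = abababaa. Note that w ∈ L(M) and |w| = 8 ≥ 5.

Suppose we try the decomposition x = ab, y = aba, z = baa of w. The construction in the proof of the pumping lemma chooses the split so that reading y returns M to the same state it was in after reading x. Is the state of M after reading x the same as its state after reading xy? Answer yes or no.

Run of M on the first 5 characters of w = a b a b a:
  step 0: 0  (start)
  step 1: 1  (read a: 0→1)
  step 2: 3  (read b: 1→3)
  step 3: 4  (read a: 3→4)
  step 4: 2  (read b: 4→2)
  step 5: 3  (read a: 2→3)

After x (step 2): 3. After xy (step 5): 3.
They match, so y = aba drives M around a cycle from 3 back to itself; pumping y any number of times keeps M in 3 before reading z, and xyⁱz ∈ L(M) for every i ≥ 0.

yes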